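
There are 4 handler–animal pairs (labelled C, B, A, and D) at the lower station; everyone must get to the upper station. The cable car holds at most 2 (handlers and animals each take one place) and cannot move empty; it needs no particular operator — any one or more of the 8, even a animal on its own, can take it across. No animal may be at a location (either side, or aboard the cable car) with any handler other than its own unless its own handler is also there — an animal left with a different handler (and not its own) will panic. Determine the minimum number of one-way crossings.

Following every safe sequence of crossings from the start, the most of the 8 that can be at the upper station as the cable car arrives there on crossings 1, 3, 5 is 2, 3, 4 respectively; the best ever achieved is 4 of 8.
From crossing 7 on, no configuration arises that was not already reachable earlier: only 44 distinct safe configurations (who is on which side, and where the cable car is) can ever be reached, none of them has everyone across, and every continuation just revisits them. So no valid plan exists.

impossible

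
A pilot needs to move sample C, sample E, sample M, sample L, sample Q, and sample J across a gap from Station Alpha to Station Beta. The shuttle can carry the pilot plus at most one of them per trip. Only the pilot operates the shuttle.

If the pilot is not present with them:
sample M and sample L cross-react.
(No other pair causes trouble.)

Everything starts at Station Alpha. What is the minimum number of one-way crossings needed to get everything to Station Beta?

11

Counting alone: the pilot can take at most 1 across per trip to Station Beta, so moving all 6 needs at least 6 loaded trips out, with a return between consecutive ones — at least 11 crossings.
The plan below uses exactly 11 crossings, so it is optimal:
1. Pilot goes to Station Beta with sample M.  [Station Alpha: sample C, sample E, sample J, sample L, sample Q | Station Beta: sample M]
2. Pilot goes back to Station Alpha alone.  [Station Alpha: sample C, sample E, sample J, sample L, sample Q | Station Beta: sample M]
3. Pilot goes to Station Beta with sample C.  [Station Alpha: sample E, sample J, sample L, sample Q | Station Beta: sample C, sample M]
4. Pilot goes back to Station Alpha alone.  [Station Alpha: sample E, sample J, sample L, sample Q | Station Beta: sample C, sample M]
5. Pilot goes to Station Beta with sample E.  [Station Alpha: sample J, sample L, sample Q | Station Beta: sample C, sample E, sample M]
6. Pilot goes back to Station Alpha alone.  [Station Alpha: sample J, sample L, sample Q | Station Beta: sample C, sample E, sample M]
7. Pilot goes to Station Beta with sample Q.  [Station Alpha: sample J, sample L | Station Beta: sample C, sample E, sample M, sample Q]
8. Pilot goes back to Station Alpha alone.  [Station Alpha: sample J, sample L | Station Beta: sample C, sample E, sample M, sample Q]
9. Pilot goes to Station Beta with sample J.  [Station Alpha: sample L | Station Beta: sample C, sample E, sample J, sample M, sample Q]
10. Pilot goes back to Station Alpha alone.  [Station Alpha: sample L | Station Beta: sample C, sample E, sample J, sample M, sample Q]
11. Pilot goes to Station Beta with sample L.  [Station Alpha: — | Station Beta: sample C, sample E, sample J, sample L, sample M, sample Q]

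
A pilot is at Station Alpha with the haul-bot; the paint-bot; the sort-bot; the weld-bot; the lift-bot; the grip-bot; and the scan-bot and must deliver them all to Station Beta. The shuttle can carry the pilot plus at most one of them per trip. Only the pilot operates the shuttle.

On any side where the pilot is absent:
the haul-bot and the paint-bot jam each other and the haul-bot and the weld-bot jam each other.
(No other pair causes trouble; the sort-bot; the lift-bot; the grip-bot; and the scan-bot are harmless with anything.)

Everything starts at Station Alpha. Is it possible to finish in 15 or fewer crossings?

Yes — this plan uses 15 crossings (≤ 15):
1. Pilot goes to Station Beta with the haul-bot.  [Station Alpha: the grip-bot, the lift-bot, the paint-bot, the scan-bot, the sort-bot, the weld-bot | Station Beta: the haul-bot]
2. Pilot goes back to Station Alpha alone.  [Station Alpha: the grip-bot, the lift-bot, the paint-bot, the scan-bot, the sort-bot, the weld-bot | Station Beta: the haul-bot]
3. Pilot goes to Station Beta with the paint-bot.  [Station Alpha: the grip-bot, the lift-bot, the scan-bot, the sort-bot, the weld-bot | Station Beta: the haul-bot, the paint-bot]
4. Pilot goes back to Station Alpha with the haul-bot.  [Station Alpha: the grip-bot, the haul-bot, the lift-bot, the scan-bot, the sort-bot, the weld-bot | Station Beta: the paint-bot]
5. Pilot goes to Station Beta with the weld-bot.  [Station Alpha: the grip-bot, the haul-bot, the lift-bot, the scan-bot, the sort-bot | Station Beta: the paint-bot, the weld-bot]
6. Pilot goes back to Station Alpha alone.  [Station Alpha: the grip-bot, the haul-bot, the lift-bot, the scan-bot, the sort-bot | Station Beta: the paint-bot, the weld-bot]
7. Pilot goes to Station Beta with the sort-bot.  [Station Alpha: the grip-bot, the haul-bot, the lift-bot, the scan-bot | Station Beta: the paint-bot, the sort-bot, the weld-bot]
8. Pilot goes back to Station Alpha alone.  [Station Alpha: the grip-bot, the haul-bot, the lift-bot, the scan-bot | Station Beta: the paint-bot, the sort-bot, the weld-bot]
9. Pilot goes to Station Beta with the lift-bot.  [Station Alpha: the grip-bot, the haul-bot, the scan-bot | Station Beta: the lift-bot, the paint-bot, the sort-bot, the weld-bot]
10. Pilot goes back to Station Alpha alone.  [Station Alpha: the grip-bot, the haul-bot, the scan-bot | Station Beta: the lift-bot, the paint-bot, the sort-bot, the weld-bot]
11. Pilot goes to Station Beta with the grip-bot.  [Station Alpha: the haul-bot, the scan-bot | Station Beta: the grip-bot, the lift-bot, the paint-bot, the sort-bot, the weld-bot]
12. Pilot goes back to Station Alpha alone.  [Station Alpha: the haul-bot, the scan-bot | Station Beta: the grip-bot, the lift-bot, the paint-bot, the sort-bot, the weld-bot]
13. Pilot goes to Station Beta with the scan-bot.  [Station Alpha: the haul-bot | Station Beta: the grip-bot, the lift-bot, the paint-bot, the scan-bot, the sort-bot, the weld-bot]
14. Pilot goes back to Station Alpha alone.  [Station Alpha: the haul-bot | Station Beta: the grip-bot, the lift-bot, the paint-bot, the scan-bot, the sort-bot, the weld-bot]
15. Pilot goes to Station Beta with the haul-bot.  [Station Alpha: — | Station Beta: the grip-bot, the haul-bot, the lift-bot, the paint-bot, the scan-bot, the sort-bot, the weld-bot]

Yes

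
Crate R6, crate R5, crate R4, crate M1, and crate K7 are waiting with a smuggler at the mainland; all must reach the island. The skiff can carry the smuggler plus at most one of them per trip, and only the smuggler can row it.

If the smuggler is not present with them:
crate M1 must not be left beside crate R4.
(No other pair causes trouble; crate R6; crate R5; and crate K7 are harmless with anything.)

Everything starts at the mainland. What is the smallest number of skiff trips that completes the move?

9

Counting alone: the smuggler can take at most 1 across per trip to the island, so moving all 5 needs at least 5 loaded trips out, with a return between consecutive ones — at least 9 crossings.
The plan below uses exactly 9 crossings, so it is optimal:
1. Smuggler goes to the island with crate R4.  [the mainland: crate K7, crate M1, crate R5, crate R6 | the island: crate R4]
2. Smuggler goes back to the mainland alone.  [the mainland: crate K7, crate M1, crate R5, crate R6 | the island: crate R4]
3. Smuggler goes to the island with crate R6.  [the mainland: crate K7, crate M1, crate R5 | the island: crate R4, crate R6]
4. Smuggler goes back to the mainland alone.  [the mainland: crate K7, crate M1, crate R5 | the island: crate R4, crate R6]
5. Smuggler goes to the island with crate R5.  [the mainland: crate K7, crate M1 | the island: crate R4, crate R5, crate R6]
6. Smuggler goes back to the mainland alone.  [the mainland: crate K7, crate M1 | the island: crate R4, crate R5, crate R6]
7. Smuggler goes to the island with crate K7.  [the mainland: crate M1 | the island: crate K7, crate R4, crate R5, crate R6]
8. Smuggler goes back to the mainland alone.  [the mainland: crate M1 | the island: crate K7, crate R4, crate R5, crate R6]
9. Smuggler goes to the island with crate M1.  [the mainland: — | the island: crate K7, crate M1, crate R4, crate R5, crate R6]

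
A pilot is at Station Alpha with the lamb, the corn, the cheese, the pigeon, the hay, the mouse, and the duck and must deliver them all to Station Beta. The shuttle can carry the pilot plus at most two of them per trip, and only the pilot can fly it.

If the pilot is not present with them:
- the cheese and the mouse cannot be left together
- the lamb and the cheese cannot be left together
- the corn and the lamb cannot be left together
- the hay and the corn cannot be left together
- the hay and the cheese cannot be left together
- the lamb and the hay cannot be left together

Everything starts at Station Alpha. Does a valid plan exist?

No

Whatever the first load, the items left behind include a forbidden pair without the pilot. No opening move is safe, so no plan exists.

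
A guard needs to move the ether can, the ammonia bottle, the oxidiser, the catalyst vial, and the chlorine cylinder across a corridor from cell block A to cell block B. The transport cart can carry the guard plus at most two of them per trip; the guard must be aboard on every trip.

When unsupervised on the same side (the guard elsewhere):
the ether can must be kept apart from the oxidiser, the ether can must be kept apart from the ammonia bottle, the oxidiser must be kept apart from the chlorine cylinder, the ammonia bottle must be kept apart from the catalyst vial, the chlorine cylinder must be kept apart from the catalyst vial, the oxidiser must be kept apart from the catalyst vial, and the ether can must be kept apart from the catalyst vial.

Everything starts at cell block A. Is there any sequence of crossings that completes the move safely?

Whatever the first load, the items left behind include a forbidden pair without the guard. No opening move is safe, so no plan exists.

No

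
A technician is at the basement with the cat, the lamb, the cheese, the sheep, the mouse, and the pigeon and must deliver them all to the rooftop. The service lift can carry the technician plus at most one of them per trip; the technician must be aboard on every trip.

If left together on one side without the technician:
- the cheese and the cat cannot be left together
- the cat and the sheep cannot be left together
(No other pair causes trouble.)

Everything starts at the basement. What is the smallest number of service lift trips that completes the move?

Counting alone: the technician can take at most 1 across per trip to the rooftop, so moving all 6 needs at least 6 loaded trips out, with a return between consecutive ones — at least 11 crossings.
The safety rule pushes this higher. Following every safe sequence of crossings, the most of the 6 that can be at the rooftop as the service lift arrives there on crossing 11 is 5 — never all 6.
So no plan with fewer than 13 crossings exists, and this one achieves 13:
1. Technician goes to the rooftop with the cat.  [the basement: the cheese, the lamb, the mouse, the pigeon, the sheep | the rooftop: the cat]
2. Technician goes back to the basement alone.  [the basement: the cheese, the lamb, the mouse, the pigeon, the sheep | the rooftop: the cat]
3. Technician goes to the rooftop with the lamb.  [the basement: the cheese, the mouse, the pigeon, the sheep | the rooftop: the cat, the lamb]
4. Technician goes back to the basement alone.  [the basement: the cheese, the mouse, the pigeon, the sheep | the rooftop: the cat, the lamb]
5. Technician goes to the rooftop with the cheese.  [the basement: the mouse, the pigeon, the sheep | the rooftop: the cat, the cheese, the lamb]
6. Technician goes back to the basement with the cat.  [the basement: the cat, the mouse, the pigeon, the sheep | the rooftop: the cheese, the lamb]
7. Technician goes to the rooftop with the sheep.  [the basement: the cat, the mouse, the pigeon | the rooftop: the cheese, the lamb, the sheep]
8. Technician goes back to the basement alone.  [the basement: the cat, the mouse, the pigeon | the rooftop: the cheese, the lamb, the sheep]
9. Technician goes to the rooftop with the mouse.  [the basement: the cat, the pigeon | the rooftop: the cheese, the lamb, the mouse, the sheep]
10. Technician goes back to the basement alone.  [the basement: the cat, the pigeon | the rooftop: the cheese, the lamb, the mouse, the sheep]
11. Technician goes to the rooftop with the pigeon.  [the basement: the cat | the rooftop: the cheese, the lamb, the mouse, the pigeon, the sheep]
12. Technician goes back to the basement alone.  [the basement: the cat | the rooftop: the cheese, the lamb, the mouse, the pigeon, the sheep]
13. Technician goes to the rooftop with the cat.  [the basement: — | the rooftop: the cat, the cheese, the lamb, the mouse, the pigeon, the sheep]

13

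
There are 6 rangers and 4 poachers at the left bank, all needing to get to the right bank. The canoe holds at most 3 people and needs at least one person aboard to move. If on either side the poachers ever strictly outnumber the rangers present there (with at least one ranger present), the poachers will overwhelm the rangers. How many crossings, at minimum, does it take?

9

Counting alone: each trip to the right bank takes at most 3 across and each return brings at least 1 back, so after t trips out (and t−1 returns) at most 3t − (t−1) of the 10 are across; that first reaches 10 at t = 5, so at least 9 crossings are needed.
The plan below uses exactly 9 crossings, so it is optimal:
1. 2 poachers → the right bank.  (the left bank: 6R 2P; the right bank: 0R 2P)
2. 1 poacher ← the left bank.  (the left bank: 6R 3P; the right bank: 0R 1P)
3. 3 poachers → the right bank.  (the left bank: 6R 0P; the right bank: 0R 4P)
4. 1 poacher ← the left bank.  (the left bank: 6R 1P; the right bank: 0R 3P)
5. 3 rangers → the right bank.  (the left bank: 3R 1P; the right bank: 3R 3P)
6. 1 poacher ← the left bank.  (the left bank: 3R 2P; the right bank: 3R 2P)
7. 1 ranger and 2 poachers → the right bank.  (the left bank: 2R 0P; the right bank: 4R 4P)
8. 1 poacher ← the left bank.  (the left bank: 2R 1P; the right bank: 4R 3P)
9. 2 rangers and 1 poacher → the right bank.  (the left bank: 0R 0P; the right bank: 6R 4P)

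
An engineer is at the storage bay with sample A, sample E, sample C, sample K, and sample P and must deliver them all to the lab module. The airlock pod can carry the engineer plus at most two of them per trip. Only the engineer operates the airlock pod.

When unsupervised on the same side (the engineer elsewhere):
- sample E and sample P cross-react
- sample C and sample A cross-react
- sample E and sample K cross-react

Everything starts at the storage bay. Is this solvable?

1. Engineer goes to the lab module with sample A and sample E.
2. Engineer goes back to the storage bay alone.
3. Engineer goes to the lab module with sample K and sample P.
4. Engineer goes back to the storage bay with sample E.
5. Engineer goes to the lab module with sample C and sample E.

Yes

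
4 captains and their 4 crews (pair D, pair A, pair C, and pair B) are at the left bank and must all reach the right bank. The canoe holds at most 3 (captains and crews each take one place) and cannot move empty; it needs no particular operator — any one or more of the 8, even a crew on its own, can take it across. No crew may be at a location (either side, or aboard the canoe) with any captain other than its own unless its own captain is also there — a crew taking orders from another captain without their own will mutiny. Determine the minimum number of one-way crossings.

9

Counting alone: each trip to the right bank takes at most 3 across and each return brings at least 1 back, so after t trips out (and t−1 returns) at most 3t − (t−1) of the 8 are across; that first reaches 8 at t = 4, so at least 7 crossings are needed.
The safety rule pushes this higher. Following every safe sequence of crossings, the most of the 8 that can be at the right bank as the canoe arrives there on crossing 7 is 7 — never all 8.
So no plan with fewer than 9 crossings exists, and this one achieves 9:
1. captain D and crew D cross → the right bank.
2. captain D crosses ← the left bank.
3. captain A, captain D, and crew A cross → the right bank.
4. captain D and crew D cross ← the left bank.
5. captain B, captain C, and captain D cross → the right bank.
6. crew A crosses ← the left bank.
7. crew A and crew D cross → the right bank.
8. crew D crosses ← the left bank.
9. crew B, crew C, and crew D cross → the right bank.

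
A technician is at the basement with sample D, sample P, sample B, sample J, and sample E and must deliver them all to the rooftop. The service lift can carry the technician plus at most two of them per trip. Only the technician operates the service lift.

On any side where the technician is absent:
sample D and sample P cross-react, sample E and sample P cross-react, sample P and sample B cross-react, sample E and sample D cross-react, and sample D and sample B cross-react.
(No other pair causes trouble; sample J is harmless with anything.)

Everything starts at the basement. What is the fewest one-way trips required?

Counting alone: the technician can take at most 2 across per trip to the rooftop, so moving all 5 needs at least 3 loaded trips out, with a return between consecutive ones — at least 5 crossings.
The safety rule pushes this higher. Following every safe sequence of crossings, the most of the 5 that can be at the rooftop as the service lift arrives there on crossing 5 is 4 — never all 5.
So no plan with fewer than 7 crossings exists, and this one achieves 7:
1. Technician goes to the rooftop with sample D and sample P.
2. Technician goes back to the basement with sample D.
3. Technician goes to the rooftop with sample D and sample J.
4. Technician goes back to the basement with sample D.
5. Technician goes to the rooftop with sample B and sample E.
6. Technician goes back to the basement with sample P.
7. Technician goes to the rooftop with sample D and sample P.

7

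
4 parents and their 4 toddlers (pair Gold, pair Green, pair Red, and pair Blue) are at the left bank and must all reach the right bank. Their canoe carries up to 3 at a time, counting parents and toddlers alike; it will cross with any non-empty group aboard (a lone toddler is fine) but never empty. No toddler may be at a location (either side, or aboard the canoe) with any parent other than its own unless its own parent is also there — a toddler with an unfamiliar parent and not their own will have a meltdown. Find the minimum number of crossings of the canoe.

Counting alone: each trip to the right bank takes at most 3 across and each return brings at least 1 back, so after t trips out (and t−1 returns) at most 3t − (t−1) of the 8 are across; that first reaches 8 at t = 4, so at least 7 crossings are needed.
The safety rule pushes this higher. Following every safe sequence of crossings, the most of the 8 that can be at the right bank as the canoe arrives there on crossing 7 is 7 — never all 8.
So no plan with fewer than 9 crossings exists, and this one achieves 9:
1. parent Gold and toddler Gold cross → the right bank.
2. parent Gold crosses ← the left bank.
3. parent Gold, parent Green, and toddler Green cross → the right bank.
4. parent Gold and toddler Gold cross ← the left bank.
5. parent Blue, parent Gold, and parent Red cross → the right bank.
6. toddler Green crosses ← the left bank.
7. toddler Gold and toddler Green cross → the right bank.
8. toddler Gold crosses ← the left bank.
9. toddler Blue, toddler Gold, and toddler Red cross → the right bank.

9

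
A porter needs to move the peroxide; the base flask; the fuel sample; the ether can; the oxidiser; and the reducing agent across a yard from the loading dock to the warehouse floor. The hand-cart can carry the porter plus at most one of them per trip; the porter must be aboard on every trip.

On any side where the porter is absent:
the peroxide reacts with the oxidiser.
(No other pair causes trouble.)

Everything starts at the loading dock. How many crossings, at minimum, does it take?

Counting alone: the porter can take at most 1 across per trip to the warehouse floor, so moving all 6 needs at least 6 loaded trips out, with a return between consecutive ones — at least 11 crossings.
The plan below uses exactly 11 crossings, so it is optimal:
1. Porter goes to the warehouse floor with the peroxide.  [the loading dock: the base flask, the ether can, the fuel sample, the oxidiser, the reducing agent | the warehouse floor: the peroxide]
2. Porter goes back to the loading dock alone.  [the loading dock: the base flask, the ether can, the fuel sample, the oxidiser, the reducing agent | the warehouse floor: the peroxide]
3. Porter goes to the warehouse floor with the base flask.  [the loading dock: the ether can, the fuel sample, the oxidiser, the reducing agent | the warehouse floor: the base flask, the peroxide]
4. Porter goes back to the loading dock alone.  [the loading dock: the ether can, the fuel sample, the oxidiser, the reducing agent | the warehouse floor: the base flask, the peroxide]
5. Porter goes to the warehouse floor with the fuel sample.  [the loading dock: the ether can, the oxidiser, the reducing agent | the warehouse floor: the base flask, the fuel sample, the peroxide]
6. Porter goes back to the loading dock alone.  [the loading dock: the ether can, the oxidiser, the reducing agent | the warehouse floor: the base flask, the fuel sample, the peroxide]
7. Porter goes to the warehouse floor with the ether can.  [the loading dock: the oxidiser, the reducing agent | the warehouse floor: the base flask, the ether can, the fuel sample, the peroxide]
8. Porter goes back to the loading dock alone.  [the loading dock: the oxidiser, the reducing agent | the warehouse floor: the base flask, the ether can, the fuel sample, the peroxide]
9. Porter goes to the warehouse floor with the reducing agent.  [the loading dock: the oxidiser | the warehouse floor: the base flask, the ether can, the fuel sample, the peroxide, the reducing agent]
10. Porter goes back to the loading dock alone.  [the loading dock: the oxidiser | the warehouse floor: the base flask, the ether can, the fuel sample, the peroxide, the reducing agent]
11. Porter goes to the warehouse floor with the oxidiser.  [the loading dock: — | the warehouse floor: the base flask, the ether can, the fuel sample, the oxidiser, the peroxide, the reducing agent]

11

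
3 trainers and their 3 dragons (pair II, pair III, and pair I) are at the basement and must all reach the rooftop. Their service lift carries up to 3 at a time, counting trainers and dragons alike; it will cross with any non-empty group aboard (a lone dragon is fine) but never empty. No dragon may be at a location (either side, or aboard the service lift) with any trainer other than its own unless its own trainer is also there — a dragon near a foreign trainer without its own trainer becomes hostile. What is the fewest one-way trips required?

5

Counting alone: each trip to the rooftop takes at most 3 across and each return brings at least 1 back, so after t trips out (and t−1 returns) at most 3t − (t−1) of the 6 are across; that first reaches 6 at t = 3, so at least 5 crossings are needed.
The plan below uses exactly 5 crossings, so it is optimal:
1. dragon II and trainer II cross → the rooftop.
2. trainer II crosses ← the basement.
3. trainer I, trainer II, and trainer III cross → the rooftop.
4. dragon II crosses ← the basement.
5. dragon I, dragon II, and dragon III cross → the rooftop.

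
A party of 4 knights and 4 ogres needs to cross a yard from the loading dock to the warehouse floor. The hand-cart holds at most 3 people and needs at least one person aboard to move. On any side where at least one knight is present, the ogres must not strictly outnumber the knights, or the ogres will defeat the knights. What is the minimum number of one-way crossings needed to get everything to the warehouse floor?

9

Counting alone: each trip to the warehouse floor takes at most 3 across and each return brings at least 1 back, so after t trips out (and t−1 returns) at most 3t − (t−1) of the 8 are across; that first reaches 8 at t = 4, so at least 7 crossings are needed.
The safety rule pushes this higher. Following every safe sequence of crossings, the most of the 8 that can be at the warehouse floor as the hand-cart arrives there on crossing 7 is 7 — never all 8.
So no plan with fewer than 9 crossings exists, and this one achieves 9:
1. 2 ogres → the warehouse floor.  (the loading dock: 4K 2O; the warehouse floor: 0K 2O)
2. 1 ogre ← the loading dock.  (the loading dock: 4K 3O; the warehouse floor: 0K 1O)
3. 3 ogres → the warehouse floor.  (the loading dock: 4K 0O; the warehouse floor: 0K 4O)
4. 1 ogre ← the loading dock.  (the loading dock: 4K 1O; the warehouse floor: 0K 3O)
5. 3 knights → the warehouse floor.  (the loading dock: 1K 1O; the warehouse floor: 3K 3O)
6. 1 knight and 1 ogre ← the loading dock.  (the loading dock: 2K 2O; the warehouse floor: 2K 2O)
7. 2 knights → the warehouse floor.  (the loading dock: 0K 2O; the warehouse floor: 4K 2O)
8. 1 ogre ← the loading dock.  (the loading dock: 0K 3O; the warehouse floor: 4K 1O)
9. 3 ogres → the warehouse floor.  (the loading dock: 0K 0O; the warehouse floor: 4K 4O)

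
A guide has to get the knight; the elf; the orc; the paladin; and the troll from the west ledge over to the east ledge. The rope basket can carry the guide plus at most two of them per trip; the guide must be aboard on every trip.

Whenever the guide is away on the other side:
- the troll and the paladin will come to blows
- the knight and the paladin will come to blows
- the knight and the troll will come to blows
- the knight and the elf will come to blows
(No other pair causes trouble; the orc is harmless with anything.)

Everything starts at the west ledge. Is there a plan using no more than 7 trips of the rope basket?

Yes — this plan uses 7 crossings (≤ 7):
1. Guide goes to the east ledge with the knight and the paladin.  [the west ledge: the elf, the orc, the troll | the east ledge: the knight, the paladin]
2. Guide goes back to the west ledge with the knight.  [the west ledge: the elf, the knight, the orc, the troll | the east ledge: the paladin]
3. Guide goes to the east ledge with the elf and the knight.  [the west ledge: the orc, the troll | the east ledge: the elf, the knight, the paladin]
4. Guide goes back to the west ledge with the knight.  [the west ledge: the knight, the orc, the troll | the east ledge: the elf, the paladin]
5. Guide goes to the east ledge with the knight and the orc.  [the west ledge: the troll | the east ledge: the elf, the knight, the orc, the paladin]
6. Guide goes back to the west ledge with the knight.  [the west ledge: the knight, the troll | the east ledge: the elf, the orc, the paladin]
7. Guide goes to the east ledge with the knight and the troll.  [the west ledge: — | the east ledge: the elf, the knight, the orc, the paladin, the troll]

Yes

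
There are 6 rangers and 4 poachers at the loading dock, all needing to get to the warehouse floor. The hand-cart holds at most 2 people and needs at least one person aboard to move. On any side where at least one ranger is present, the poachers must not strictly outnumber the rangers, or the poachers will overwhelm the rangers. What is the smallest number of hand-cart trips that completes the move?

17

Counting alone: each trip to the warehouse floor takes at most 2 across and each return brings at least 1 back, so after t trips out (and t−1 returns) at most 2t − (t−1) of the 10 are across; that first reaches 10 at t = 9, so at least 17 crossings are needed.
The plan below uses exactly 17 crossings, so it is optimal:
1. 2 poachers → the warehouse floor.  (the loading dock: 6R 2P; the warehouse floor: 0R 2P)
2. 1 poacher ← the loading dock.  (the loading dock: 6R 3P; the warehouse floor: 0R 1P)
3. 2 poachers → the warehouse floor.  (the loading dock: 6R 1P; the warehouse floor: 0R 3P)
4. 1 poacher ← the loading dock.  (the loading dock: 6R 2P; the warehouse floor: 0R 2P)
5. 2 rangers → the warehouse floor.  (the loading dock: 4R 2P; the warehouse floor: 2R 2P)
6. 1 poacher ← the loading dock.  (the loading dock: 4R 3P; the warehouse floor: 2R 1P)
7. 1 ranger and 1 poacher → the warehouse floor.  (the loading dock: 3R 2P; the warehouse floor: 3R 2P)
8. 1 poacher ← the loading dock.  (the loading dock: 3R 3P; the warehouse floor: 3R 1P)
9. 2 poachers → the warehouse floor.  (the loading dock: 3R 1P; the warehouse floor: 3R 3P)
10. 1 poacher ← the loading dock.  (the loading dock: 3R 2P; the warehouse floor: 3R 2P)
11. 1 ranger and 1 poacher → the warehouse floor.  (the loading dock: 2R 1P; the warehouse floor: 4R 3P)
12. 1 poacher ← the loading dock.  (the loading dock: 2R 2P; the warehouse floor: 4R 2P)
13. 2 poachers → the warehouse floor.  (the loading dock: 2R 0P; the warehouse floor: 4R 4P)
14. 1 poacher ← the loading dock.  (the loading dock: 2R 1P; the warehouse floor: 4R 3P)
15. 1 ranger and 1 poacher → the warehouse floor.  (the loading dock: 1R 0P; the warehouse floor: 5R 4P)
16. 1 poacher ← the loading dock.  (the loading dock: 1R 1P; the warehouse floor: 5R 3P)
17. 1 ranger and 1 poacher → the warehouse floor.  (the loading dock: 0R 0P; the warehouse floor: 6R 4P)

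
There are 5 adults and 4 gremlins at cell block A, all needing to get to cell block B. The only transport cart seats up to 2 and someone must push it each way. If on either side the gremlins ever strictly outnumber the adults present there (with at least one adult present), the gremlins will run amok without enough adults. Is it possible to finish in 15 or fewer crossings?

Yes

Yes — this plan uses 15 crossings (≤ 15):
1. 2 gremlins → cell block B.  (cell block A: 5A 2G; cell block B: 0A 2G)
2. 1 gremlin ← cell block A.  (cell block A: 5A 3G; cell block B: 0A 1G)
3. 2 gremlins → cell block B.  (cell block A: 5A 1G; cell block B: 0A 3G)
4. 1 gremlin ← cell block A.  (cell block A: 5A 2G; cell block B: 0A 2G)
5. 2 adults → cell block B.  (cell block A: 3A 2G; cell block B: 2A 2G)
6. 1 gremlin ← cell block A.  (cell block A: 3A 3G; cell block B: 2A 1G)
7. 1 adult and 1 gremlin → cell block B.  (cell block A: 2A 2G; cell block B: 3A 2G)
8. 1 adult ← cell block A.  (cell block A: 3A 2G; cell block B: 2A 2G)
9. 1 adult and 1 gremlin → cell block B.  (cell block A: 2A 1G; cell block B: 3A 3G)
10. 1 gremlin ← cell block A.  (cell block A: 2A 2G; cell block B: 3A 2G)
11. 1 adult and 1 gremlin → cell block B.  (cell block A: 1A 1G; cell block B: 4A 3G)
12. 1 adult ← cell block A.  (cell block A: 2A 1G; cell block B: 3A 3G)
13. 1 adult and 1 gremlin → cell block B.  (cell block A: 1A 0G; cell block B: 4A 4G)
14. 1 gremlin ← cell block A.  (cell block A: 1A 1G; cell block B: 4A 3G)
15. 1 adult and 1 gremlin → cell block B.  (cell block A: 0A 0G; cell block B: 5A 4G)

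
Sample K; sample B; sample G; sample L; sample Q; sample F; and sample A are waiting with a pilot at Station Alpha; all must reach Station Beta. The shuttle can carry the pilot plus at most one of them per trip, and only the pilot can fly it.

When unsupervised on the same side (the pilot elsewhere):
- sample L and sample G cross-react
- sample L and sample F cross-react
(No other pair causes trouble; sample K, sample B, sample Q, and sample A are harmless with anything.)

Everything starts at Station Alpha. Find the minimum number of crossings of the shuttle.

Counting alone: the pilot can take at most 1 across per trip to Station Beta, so moving all 7 needs at least 7 loaded trips out, with a return between consecutive ones — at least 13 crossings.
The safety rule pushes this higher. Following every safe sequence of crossings, the most of the 7 that can be at Station Beta as the shuttle arrives there on crossing 13 is 6 — never all 7.
So no plan with fewer than 15 crossings exists, and this one achieves 15:
1. Pilot goes to Station Beta with sample L.  [Station Alpha: sample A, sample B, sample F, sample G, sample K, sample Q | Station Beta: sample L]
2. Pilot goes back to Station Alpha alone.  [Station Alpha: sample A, sample B, sample F, sample G, sample K, sample Q | Station Beta: sample L]
3. Pilot goes to Station Beta with sample K.  [Station Alpha: sample A, sample B, sample F, sample G, sample Q | Station Beta: sample K, sample L]
4. Pilot goes back to Station Alpha alone.  [Station Alpha: sample A, sample B, sample F, sample G, sample Q | Station Beta: sample K, sample L]
5. Pilot goes to Station Beta with sample B.  [Station Alpha: sample A, sample F, sample G, sample Q | Station Beta: sample B, sample K, sample L]
6. Pilot goes back to Station Alpha alone.  [Station Alpha: sample A, sample F, sample G, sample Q | Station Beta: sample B, sample K, sample L]
7. Pilot goes to Station Beta with sample G.  [Station Alpha: sample A, sample F, sample Q | Station Beta: sample B, sample G, sample K, sample L]
8. Pilot goes back to Station Alpha with sample L.  [Station Alpha: sample A, sample F, sample L, sample Q | Station Beta: sample B, sample G, sample K]
9. Pilot goes to Station Beta with sample F.  [Station Alpha: sample A, sample L, sample Q | Station Beta: sample B, sample F, sample G, sample K]
10. Pilot goes back to Station Alpha alone.  [Station Alpha: sample A, sample L, sample Q | Station Beta: sample B, sample F, sample G, sample K]
11. Pilot goes to Station Beta with sample Q.  [Station Alpha: sample A, sample L | Station Beta: sample B, sample F, sample G, sample K, sample Q]
12. Pilot goes back to Station Alpha alone.  [Station Alpha: sample A, sample L | Station Beta: sample B, sample F, sample G, sample K, sample Q]
13. Pilot goes to Station Beta with sample A.  [Station Alpha: sample L | Station Beta: sample A, sample B, sample F, sample G, sample K, sample Q]
14. Pilot goes back to Station Alpha alone.  [Station Alpha: sample L | Station Beta: sample A, sample B, sample F, sample G, sample K, sample Q]
15. Pilot goes to Station Beta with sample L.  [Station Alpha: — | Station Beta: sample A, sample B, sample F, sample G, sample K, sample L, sample Q]

15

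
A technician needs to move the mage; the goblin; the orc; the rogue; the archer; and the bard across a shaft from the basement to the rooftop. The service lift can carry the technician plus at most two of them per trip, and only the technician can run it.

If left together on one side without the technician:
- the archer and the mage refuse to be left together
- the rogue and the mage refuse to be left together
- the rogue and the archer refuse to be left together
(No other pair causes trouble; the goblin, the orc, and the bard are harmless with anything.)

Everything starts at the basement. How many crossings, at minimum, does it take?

9

Counting alone: the technician can take at most 2 across per trip to the rooftop, so moving all 6 needs at least 3 loaded trips out, with a return between consecutive ones — at least 5 crossings.
The safety rule pushes this higher. Following every safe sequence of crossings, the most of the 6 that can be at the rooftop as the service lift arrives there on crossings 5, 7 is 4, 5 respectively — never all 6.
So no plan with fewer than 9 crossings exists, and this one achieves 9:
1. Technician goes to the rooftop with the mage and the rogue.
2. Technician goes back to the basement with the mage.
3. Technician goes to the rooftop with the goblin and the mage.
4. Technician goes back to the basement with the mage.
5. Technician goes to the rooftop with the mage and the orc.
6. Technician goes back to the basement with the mage.
7. Technician goes to the rooftop with the bard and the mage.
8. Technician goes back to the basement with the mage.
9. Technician goes to the rooftop with the archer and the mage.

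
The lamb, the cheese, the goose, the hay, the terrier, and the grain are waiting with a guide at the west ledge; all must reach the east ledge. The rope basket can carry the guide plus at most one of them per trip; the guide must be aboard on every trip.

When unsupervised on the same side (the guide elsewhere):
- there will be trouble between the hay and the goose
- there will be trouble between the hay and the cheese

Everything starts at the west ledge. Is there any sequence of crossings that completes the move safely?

1. Guide goes to the east ledge with the hay.  [the west ledge: the cheese, the goose, the grain, the lamb, the terrier | the east ledge: the hay]
2. Guide goes back to the west ledge alone.  [the west ledge: the cheese, the goose, the grain, the lamb, the terrier | the east ledge: the hay]
3. Guide goes to the east ledge with the lamb.  [the west ledge: the cheese, the goose, the grain, the terrier | the east ledge: the hay, the lamb]
4. Guide goes back to the west ledge alone.  [the west ledge: the cheese, the goose, the grain, the terrier | the east ledge: the hay, the lamb]
5. Guide goes to the east ledge with the cheese.  [the west ledge: the goose, the grain, the terrier | the east ledge: the cheese, the hay, the lamb]
6. Guide goes back to the west ledge with the hay.  [the west ledge: the goose, the grain, the hay, the terrier | the east ledge: the cheese, the lamb]
7. Guide goes to the east ledge with the goose.  [the west ledge: the grain, the hay, the terrier | the east ledge: the cheese, the goose, the lamb]
8. Guide goes back to the west ledge alone.  [the west ledge: the grain, the hay, the terrier | the east ledge: the cheese, the goose, the lamb]
9. Guide goes to the east ledge with the terrier.  [the west ledge: the grain, the hay | the east ledge: the cheese, the goose, the lamb, the terrier]
10. Guide goes back to the west ledge alone.  [the west ledge: the grain, the hay | the east ledge: the cheese, the goose, the lamb, the terrier]
11. Guide goes to the east ledge with the grain.  [the west ledge: the hay | the east ledge: the cheese, the goose, the grain, the lamb, the terrier]
12. Guide goes back to the west ledge alone.  [the west ledge: the hay | the east ledge: the cheese, the goose, the grain, the lamb, the terrier]
13. Guide goes to the east ledge with the hay.  [the west ledge: — | the east ledge: the cheese, the goose, the grain, the hay, the lamb, the terrier]

Yes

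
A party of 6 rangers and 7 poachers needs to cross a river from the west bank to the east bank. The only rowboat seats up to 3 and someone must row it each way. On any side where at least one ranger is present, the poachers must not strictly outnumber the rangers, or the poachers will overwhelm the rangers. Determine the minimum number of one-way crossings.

impossible

The poachers already outnumber the rangers at the west bank before anyone moves, so the starting position itself is disallowed.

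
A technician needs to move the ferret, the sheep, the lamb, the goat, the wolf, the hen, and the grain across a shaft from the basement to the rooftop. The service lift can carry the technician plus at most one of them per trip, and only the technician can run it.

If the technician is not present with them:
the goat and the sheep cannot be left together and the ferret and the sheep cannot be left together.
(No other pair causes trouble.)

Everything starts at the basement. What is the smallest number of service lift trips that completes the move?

15

Counting alone: the technician can take at most 1 across per trip to the rooftop, so moving all 7 needs at least 7 loaded trips out, with a return between consecutive ones — at least 13 crossings.
The safety rule pushes this higher. Following every safe sequence of crossings, the most of the 7 that can be at the rooftop as the service lift arrives there on crossing 13 is 6 — never all 7.
So no plan with fewer than 15 crossings exists, and this one achieves 15:
1. Technician goes to the rooftop with the sheep.  [the basement: the ferret, the goat, the grain, the hen, the lamb, the wolf | the rooftop: the sheep]
2. Technician goes back to the basement alone.  [the basement: the ferret, the goat, the grain, the hen, the lamb, the wolf | the rooftop: the sheep]
3. Technician goes to the rooftop with the ferret.  [the basement: the goat, the grain, the hen, the lamb, the wolf | the rooftop: the ferret, the sheep]
4. Technician goes back to the basement with the sheep.  [the basement: the goat, the grain, the hen, the lamb, the sheep, the wolf | the rooftop: the ferret]
5. Technician goes to the rooftop with the goat.  [the basement: the grain, the hen, the lamb, the sheep, the wolf | the rooftop: the ferret, the goat]
6. Technician goes back to the basement alone.  [the basement: the grain, the hen, the lamb, the sheep, the wolf | the rooftop: the ferret, the goat]
7. Technician goes to the rooftop with the lamb.  [the basement: the grain, the hen, the sheep, the wolf | the rooftop: the ferret, the goat, the lamb]
8. Technician goes back to the basement alone.  [the basement: the grain, the hen, the sheep, the wolf | the rooftop: the ferret, the goat, the lamb]
9. Technician goes to the rooftop with the wolf.  [the basement: the grain, the hen, the sheep | the rooftop: the ferret, the goat, the lamb, the wolf]
10. Technician goes back to the basement alone.  [the basement: the grain, the hen, the sheep | the rooftop: the ferret, the goat, the lamb, the wolf]
11. Technician goes to the rooftop with the hen.  [the basement: the grain, the sheep | the rooftop: the ferret, the goat, the hen, the lamb, the wolf]
12. Technician goes back to the basement alone.  [the basement: the grain, the sheep | the rooftop: the ferret, the goat, the hen, the lamb, the wolf]
13. Technician goes to the rooftop with the grain.  [the basement: the sheep | the rooftop: the ferret, the goat, the grain, the hen, the lamb, the wolf]
14. Technician goes back to the basement alone.  [the basement: the sheep | the rooftop: the ferret, the goat, the grain, the hen, the lamb, the wolf]
15. Technician goes to the rooftop with the sheep.  [the basement: — | the rooftop: the ferret, the goat, the grain, the hen, the lamb, the sheep, the wolf]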